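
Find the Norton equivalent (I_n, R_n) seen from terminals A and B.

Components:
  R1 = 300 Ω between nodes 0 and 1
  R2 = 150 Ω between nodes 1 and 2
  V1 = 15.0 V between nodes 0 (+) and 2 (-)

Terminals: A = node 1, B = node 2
Find the Thévenin equivalent first; then I_n = V_th/R_th and R_n = R_th.
Step 1 — V_th is the open-circuit voltage V_A - V_B (nothing connected across the terminals).
Nodal analysis, taking node 2 as the 0 V reference.
Source V1 fixes V_0 = 15 V.
KCL at each unknown node (sum of currents leaving = 0; resistances in Ω):
  Node 1: (V_1 - 15)/300 + (V_1 - 0)/150 = 0
Collecting terms: 0.01 × V_1 = 0.05  =>  V_1 = 5 V
V_th = V_1 - V_2 = 5 - 0 = 5 V
Step 2 — R_th: zero the source — replace V1 by a short circuit (node 2 merges into node 0) — and find the resistance seen between A (node 1) and B (node 0).
Reduce the network between node 1 (A) and node 0 (B) by series/parallel combination:
  Rp1 = R1 ‖ R2 (parallel, both between nodes 0 and 1) = 1/(1/300 + 1/150) = 100 Ω
R_th = 100 Ω
I_n = V_th/R_th = 5/100 = 0.05 A, and R_n = R_th = 100 Ω

Final answer: I_n = 0.05 A, R_n = 100 Ω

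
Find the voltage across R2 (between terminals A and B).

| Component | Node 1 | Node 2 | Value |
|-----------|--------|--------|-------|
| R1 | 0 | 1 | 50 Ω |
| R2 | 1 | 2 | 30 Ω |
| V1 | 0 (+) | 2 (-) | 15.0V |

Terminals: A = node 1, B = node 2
R1 and R2 are in series across V1 (node 0 → node 1 → node 2), and the output A–B is taken across R2, so this is a voltage divider.
Series current: I = V1/(R1 + R2) = 15/(50 + 30) = 15/80 = 0.1875 A
V_R2 = I × R2 = V1 × R2/(R1 + R2) = 15 × 30/80 = 5.625 V

Final answer: 5.625 V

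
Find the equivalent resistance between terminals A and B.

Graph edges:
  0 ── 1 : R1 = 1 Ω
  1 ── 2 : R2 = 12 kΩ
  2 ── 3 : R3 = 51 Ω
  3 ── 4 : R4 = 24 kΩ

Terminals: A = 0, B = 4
Reduce the network between node 0 (A) and node 4 (B) by series/parallel combination:
  Rs1 = R1 + R2 (series, joined only at node 1) = 1 + 12000 = 12000 Ω
  Rs2 = R3 + Rs1 (series, joined only at node 2) = 51 + 12000 = 12050 Ω
  Rs3 = R4 + Rs2 (series, joined only at node 3) = 24000 + 12050 = 36050 Ω
R_eq = 36.05 kΩ

Final answer: 36.05 kΩ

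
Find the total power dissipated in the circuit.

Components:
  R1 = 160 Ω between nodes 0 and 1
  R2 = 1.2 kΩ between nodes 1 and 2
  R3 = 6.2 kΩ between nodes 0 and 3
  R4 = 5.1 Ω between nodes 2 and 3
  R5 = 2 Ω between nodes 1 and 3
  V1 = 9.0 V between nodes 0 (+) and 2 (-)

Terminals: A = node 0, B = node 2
Nodal analysis, taking node 2 as the 0 V reference.
Source V1 fixes V_0 = 9 V.
KCL at each unknown node (sum of currents leaving = 0; resistances in Ω):
  Node 1: (V_1 - 9)/160 + (V_1 - 0)/1200 + (V_1 - V_3)/2 = 0
  Node 3: (V_3 - 9)/6200 + (V_3 - 0)/5.1 + (V_3 - V_1)/2 = 0
Collecting terms (coefficients in siemens):
  0.5071·V_1 - 0.5·V_3 = 0.05625
  0.6962·V_3 - 0.5·V_1 = 0.001452
Determinant D = (0.5071)(0.6962) - (-0.5)(-0.5) = 0.1031
V_1 = [(0.05625)(0.6962) - (-0.5)(0.001452)]/D = 0.3871 V
V_3 = [(0.5071)(0.001452) - (0.05625)(-0.5)]/D = 0.2801 V
Power in each resistor, P = (ΔV)²/R:
  P_R1 = (9 - 0.3871)²/160 = 0.4636 W
  P_R2 = (0.3871 - 0)²/1200 = 0.0001249 W
  P_R3 = (9 - 0.2801)²/6200 = 0.01226 W
  P_R4 = (0 - 0.2801)²/5.1 = 0.01538 W
  P_R5 = (0.3871 - 0.2801)²/2 = 0.005726 W
P_total = P_R1 + P_R2 + P_R3 + P_R4 + P_R5 = 0.4971 W

Final answer: 0.4971 W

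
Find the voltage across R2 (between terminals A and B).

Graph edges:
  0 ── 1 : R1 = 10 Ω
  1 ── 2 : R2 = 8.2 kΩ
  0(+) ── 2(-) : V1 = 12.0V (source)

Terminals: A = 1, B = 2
R1 and R2 are in series across V1 (node 0 → node 1 → node 2), and the output A–B is taken across R2, so this is a voltage divider.
Series current: I = V1/(R1 + R2) = 12/(10 + 8200) = 12/8210 = 0.001462 A
V_R2 = I × R2 = V1 × R2/(R1 + R2) = 12 × 8200/8210 = 11.99 V

Final answer: 11.99 V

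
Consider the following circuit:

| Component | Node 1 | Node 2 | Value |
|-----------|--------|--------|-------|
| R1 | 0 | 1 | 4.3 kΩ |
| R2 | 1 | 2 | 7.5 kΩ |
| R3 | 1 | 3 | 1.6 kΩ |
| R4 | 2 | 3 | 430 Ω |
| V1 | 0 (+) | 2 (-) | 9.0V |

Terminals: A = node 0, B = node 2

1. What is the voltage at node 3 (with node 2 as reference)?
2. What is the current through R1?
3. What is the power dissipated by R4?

Nodal analysis, taking node 2 as the 0 V reference.
Source V1 fixes V_0 = 9 V.
KCL at each unknown node (sum of currents leaving = 0; resistances in Ω):
  Node 1: (V_1 - 9)/4300 + (V_1 - 0)/7500 + (V_1 - V_3)/1600 = 0
  Node 3: (V_3 - V_1)/1600 + (V_3 - 0)/430 = 0
Collecting terms (coefficients in siemens):
  0.0009909·V_1 - 0.000625·V_3 = 0.002093
  0.002951·V_3 - 0.000625·V_1 = 0
Determinant D = (0.0009909)(0.002951) - (-0.000625)(-0.000625) = 0.000002533
V_1 = [(0.002093)(0.002951) - (-0.000625)(0)]/D = 2.438 V
V_3 = [(0.0009909)(0) - (0.002093)(-0.000625)]/D = 0.5164 V
Part 1:
  Read off the nodal solution: V_3 = 0.5164 V
Part 2:
  I_R1 = (V_0 - V_1)/R1 = (9 - 2.438)/4300 = 0.001526 A
  Magnitude: I_R1 = 0.001526 A
Part 3:
  I_R4 = (V_2 - V_3)/R4 = (0 - 0.5164)/430 = -0.001201 A
  P_R4 = I_R4² × R4 = (-0.001201)² × 430 = 0.0006202 W

Final answers:
1. V_3 = 0.5164 V
2. I_R1 = 0.001526 A
3. P_R4 = 0.0006202 W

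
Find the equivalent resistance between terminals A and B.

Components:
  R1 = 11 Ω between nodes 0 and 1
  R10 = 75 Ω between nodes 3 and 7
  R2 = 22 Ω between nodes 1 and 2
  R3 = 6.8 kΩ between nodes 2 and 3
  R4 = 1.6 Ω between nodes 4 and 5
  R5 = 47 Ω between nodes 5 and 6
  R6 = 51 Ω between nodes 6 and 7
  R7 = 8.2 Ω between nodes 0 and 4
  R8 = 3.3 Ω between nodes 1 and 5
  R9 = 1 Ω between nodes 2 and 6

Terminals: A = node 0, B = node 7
The network is not a plain series/parallel combination. Inject a 1 A test current into terminal A (node 0) and return it from terminal B (node 7); then R_eq = V_A / (1 A).
Nodal analysis, taking node 7 as the 0 V reference.
Current source I_test pushes 1 A into node 0 and draws it out of node 7.
KCL at each unknown node (sum of currents leaving = 0; resistances in Ω):
  Node 0: (V_0 - V_1)/11 + (V_0 - V_4)/8.2 - 1 = 0
  Node 1: (V_1 - V_0)/11 + (V_1 - V_2)/22 + (V_1 - V_5)/3.3 = 0
  Node 2: (V_2 - V_1)/22 + (V_2 - V_3)/6800 + (V_2 - V_6)/1 = 0
  Node 3: (V_3 - V_2)/6800 + (V_3 - 0)/75 = 0
  Node 4: (V_4 - V_0)/8.2 + (V_4 - V_5)/1.6 = 0
  Node 5: (V_5 - V_1)/3.3 + (V_5 - V_4)/1.6 + (V_5 - V_6)/47 = 0
  Node 6: (V_6 - V_2)/1 + (V_6 - V_5)/47 + (V_6 - 0)/51 = 0
Collecting terms (coefficients in siemens):
  0.2129·V_0 - 0.09091·V_1 - 0.122·V_4 = 1
  0.4394·V_1 - 0.09091·V_0 - 0.04545·V_2 - 0.303·V_5 = 0
  1.046·V_2 - 0.04545·V_1 - 0.0001471·V_3 - 1·V_6 = 0
  0.01348·V_3 - 0.0001471·V_2 = 0
  0.747·V_4 - 0.122·V_0 - 0.625·V_5 = 0
  0.9493·V_5 - 0.303·V_1 - 0.625·V_4 - 0.02128·V_6 = 0
  1.041·V_6 - 1·V_2 - 0.02128·V_5 = 0
Solving these 7 simultaneous equations (Gaussian elimination) gives:
  V_0 = 71.35 V, V_1 = 65.88 V, V_2 = 51.28 V, V_3 = 0.5594 V
  V_4 = 67.23 V, V_5 = 66.43 V, V_6 = 50.62 V
R_eq = V_0 / 1 A = 71.35 Ω

Final answer: 71.35 Ω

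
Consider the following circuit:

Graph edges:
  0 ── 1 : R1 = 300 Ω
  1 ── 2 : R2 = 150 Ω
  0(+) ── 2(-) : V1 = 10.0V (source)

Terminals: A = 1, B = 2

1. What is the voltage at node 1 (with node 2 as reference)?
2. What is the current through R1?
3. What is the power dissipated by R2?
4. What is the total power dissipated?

Nodal analysis, taking node 2 as the 0 V reference.
Source V1 fixes V_0 = 10 V.
KCL at each unknown node (sum of currents leaving = 0; resistances in Ω):
  Node 1: (V_1 - 10)/300 + (V_1 - 0)/150 = 0
Collecting terms: 0.01 × V_1 = 0.03333  =>  V_1 = 3.333 V
Part 1:
  Read off the nodal solution: V_1 = 3.333 V
Part 2:
  I_R1 = (V_0 - V_1)/R1 = (10 - 3.333)/300 = 0.02222 A
  Magnitude: I_R1 = 0.02222 A
Part 3:
  I_R2 = (V_1 - V_2)/R2 = (3.333 - 0)/150 = 0.02222 A
  P_R2 = I_R2² × R2 = (0.02222)² × 150 = 0.07407 W
Part 4:
  Power in each resistor, P = (ΔV)²/R:
    P_R1 = (10 - 3.333)²/300 = 0.1481 W
    P_R2 = (3.333 - 0)²/150 = 0.07407 W
  P_total = P_R1 + P_R2 = 0.2222 W

Final answers:
1. V_1 = 3.333 V
2. I_R1 = 0.02222 A
3. P_R2 = 0.07407 W
4. P_total = 0.2222 W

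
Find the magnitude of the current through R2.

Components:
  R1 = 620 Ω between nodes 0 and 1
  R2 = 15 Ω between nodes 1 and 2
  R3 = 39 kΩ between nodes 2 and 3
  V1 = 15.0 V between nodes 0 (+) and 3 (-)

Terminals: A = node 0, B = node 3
Nodal analysis, taking node 3 as the 0 V reference.
Source V1 fixes V_0 = 15 V.
KCL at each unknown node (sum of currents leaving = 0; resistances in Ω):
  Node 1: (V_1 - 15)/620 + (V_1 - V_2)/15 = 0
  Node 2: (V_2 - V_1)/15 + (V_2 - 0)/39000 = 0
Collecting terms (coefficients in siemens):
  0.06828·V_1 - 0.06667·V_2 = 0.02419
  0.06669·V_2 - 0.06667·V_1 = 0
Determinant D = (0.06828)(0.06669) - (-0.06667)(-0.06667) = 0.0001093
V_1 = [(0.02419)(0.06669) - (-0.06667)(0)]/D = 14.77 V
V_2 = [(0.06828)(0) - (0.02419)(-0.06667)]/D = 14.76 V
I_R2 = (V_1 - V_2)/R2 = (14.77 - 14.76)/15 = 0.0003785 A
|I_R2| = 0.0003785 A

Final answer: |I_R2| = 0.0003785 A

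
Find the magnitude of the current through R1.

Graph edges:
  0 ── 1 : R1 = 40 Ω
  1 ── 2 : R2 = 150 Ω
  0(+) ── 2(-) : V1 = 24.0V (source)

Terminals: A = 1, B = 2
Nodal analysis, taking node 2 as the 0 V reference.
Source V1 fixes V_0 = 24 V.
KCL at each unknown node (sum of currents leaving = 0; resistances in Ω):
  Node 1: (V_1 - 24)/40 + (V_1 - 0)/150 = 0
Collecting terms: 0.03167 × V_1 = 0.6  =>  V_1 = 18.95 V
I_R1 = (V_0 - V_1)/R1 = (24 - 18.95)/40 = 0.1263 A
|I_R1| = 0.1263 A

Final answer: |I_R1| = 0.1263 A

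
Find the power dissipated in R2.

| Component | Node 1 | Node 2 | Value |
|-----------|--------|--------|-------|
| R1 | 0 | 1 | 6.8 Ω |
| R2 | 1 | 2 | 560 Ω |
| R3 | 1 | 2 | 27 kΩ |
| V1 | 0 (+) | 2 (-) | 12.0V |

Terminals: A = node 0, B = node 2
Nodal analysis, taking node 2 as the 0 V reference.
Source V1 fixes V_0 = 12 V.
KCL at each unknown node (sum of currents leaving = 0; resistances in Ω):
  Node 1: (V_1 - 12)/6.8 + (V_1 - 0)/560 + (V_1 - 0)/27000 = 0
Collecting terms: 0.1489 × V_1 = 1.765  =>  V_1 = 11.85 V
I_R2 = (V_1 - V_2)/R2 = (11.85 - 0)/560 = 0.02117 A
P_R2 = I_R2² × R2 = (0.02117)² × 560 = 0.2509 W

Final answer: 0.2509 W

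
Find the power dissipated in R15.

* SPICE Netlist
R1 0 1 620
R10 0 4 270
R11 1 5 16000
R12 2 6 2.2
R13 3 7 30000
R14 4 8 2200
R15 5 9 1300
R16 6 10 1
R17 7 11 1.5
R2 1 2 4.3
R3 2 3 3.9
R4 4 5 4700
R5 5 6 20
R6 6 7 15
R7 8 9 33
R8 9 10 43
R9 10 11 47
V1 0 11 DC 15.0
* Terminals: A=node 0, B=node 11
Nodal analysis, taking node 11 as the 0 V reference.
Source V1 fixes V_0 = 15 V.
KCL at each unknown node (sum of currents leaving = 0; resistances in Ω):
  Node 1: (V_1 - 15)/620 + (V_1 - V_2)/4.3 + (V_1 - V_5)/16000 = 0
  Node 2: (V_2 - V_1)/4.3 + (V_2 - V_3)/3.9 + (V_2 - V_6)/2.2 = 0
  Node 3: (V_3 - V_2)/3.9 + (V_3 - V_7)/30000 = 0
  Node 4: (V_4 - V_5)/4700 + (V_4 - 15)/270 + (V_4 - V_8)/2200 = 0
  Node 5: (V_5 - V_4)/4700 + (V_5 - V_6)/20 + (V_5 - V_1)/16000 + (V_5 - V_9)/1300 = 0
  Node 6: (V_6 - V_5)/20 + (V_6 - V_7)/15 + (V_6 - V_2)/2.2 + (V_6 - V_10)/1 = 0
  Node 7: (V_7 - V_6)/15 + (V_7 - V_3)/30000 + (V_7 - 0)/1.5 = 0
  Node 8: (V_8 - V_9)/33 + (V_8 - V_4)/2200 = 0
  Node 9: (V_9 - V_8)/33 + (V_9 - V_10)/43 + (V_9 - V_5)/1300 = 0
  Node 10: (V_10 - V_9)/43 + (V_10 - 0)/47 + (V_10 - V_6)/1 = 0
Collecting terms (coefficients in siemens):
  0.2342·V_1 - 0.2326·V_2 - 0.0000625·V_5 = 0.02419
  0.9435·V_2 - 0.2326·V_1 - 0.2564·V_3 - 0.4545·V_6 = 0
  0.2564·V_3 - 0.2564·V_2 - 0.00003333·V_7 = 0
  0.004371·V_4 - 0.0002128·V_5 - 0.0004545·V_8 = 0.05556
  0.05104·V_5 - 0.0000625·V_1 - 0.0002128·V_4 - 0.05·V_6 - 0.0007692·V_9 = 0
  1.571·V_6 - 0.4545·V_2 - 0.05·V_5 - 0.06667·V_7 - 1·V_10 = 0
  0.7334·V_7 - 0.00003333·V_3 - 0.06667·V_6 = 0
  0.03076·V_8 - 0.0004545·V_4 - 0.0303·V_9 = 0
  0.05433·V_9 - 0.0007692·V_5 - 0.0303·V_8 - 0.02326·V_10 = 0
  1.045·V_10 - 1·V_6 - 0.02326·V_9 = 0
Solving these 10 simultaneous equations (Gaussian elimination) gives:
  V_1 = 0.5359 V, V_2 = 0.4357 V, V_3 = 0.4356 V, V_4 = 12.81 V
  V_5 = 0.4398 V, V_6 = 0.3844 V, V_7 = 0.03496 V, V_8 = 0.7913 V
  V_9 = 0.6109 V, V_10 = 0.3816 V
I_R15 = (V_5 - V_9)/R15 = (0.4398 - 0.6109)/1300 = -0.0001316 A
P_R15 = I_R15² × R15 = (-0.0001316)² × 1300 = 0.00002253 W

Final answer: 2.253e-05 W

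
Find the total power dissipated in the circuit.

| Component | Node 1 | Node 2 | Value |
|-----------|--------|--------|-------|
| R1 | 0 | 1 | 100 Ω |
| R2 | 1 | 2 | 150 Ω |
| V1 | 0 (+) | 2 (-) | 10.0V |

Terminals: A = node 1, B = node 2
Nodal analysis, taking node 2 as the 0 V reference.
Source V1 fixes V_0 = 10 V.
KCL at each unknown node (sum of currents leaving = 0; resistances in Ω):
  Node 1: (V_1 - 10)/100 + (V_1 - 0)/150 = 0
Collecting terms: 0.01667 × V_1 = 0.1  =>  V_1 = 6 V
Power in each resistor, P = (ΔV)²/R:
  P_R1 = (10 - 6)²/100 = 0.16 W
  P_R2 = (6 - 0)²/150 = 0.24 W
P_total = P_R1 + P_R2 = 0.4 W

Final answer: 0.4 W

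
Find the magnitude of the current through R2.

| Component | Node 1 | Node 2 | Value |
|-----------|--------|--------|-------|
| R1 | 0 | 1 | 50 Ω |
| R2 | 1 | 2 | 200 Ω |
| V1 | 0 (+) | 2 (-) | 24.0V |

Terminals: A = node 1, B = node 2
Nodal analysis, taking node 2 as the 0 V reference.
Source V1 fixes V_0 = 24 V.
KCL at each unknown node (sum of currents leaving = 0; resistances in Ω):
  Node 1: (V_1 - 24)/50 + (V_1 - 0)/200 = 0
Collecting terms: 0.025 × V_1 = 0.48  =>  V_1 = 19.2 V
I_R2 = (V_1 - V_2)/R2 = (19.2 - 0)/200 = 0.096 A
|I_R2| = 0.096 A

Final answer: |I_R2| = 0.096 A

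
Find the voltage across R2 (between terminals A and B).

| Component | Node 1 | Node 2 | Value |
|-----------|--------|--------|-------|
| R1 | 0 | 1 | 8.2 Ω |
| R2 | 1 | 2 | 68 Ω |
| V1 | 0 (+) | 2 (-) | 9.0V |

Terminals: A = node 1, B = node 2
R1 and R2 are in series across V1 (node 0 → node 1 → node 2), and the output A–B is taken across R2, so this is a voltage divider.
Series current: I = V1/(R1 + R2) = 9/(8.2 + 68) = 9/76.2 = 0.1181 A
V_R2 = I × R2 = V1 × R2/(R1 + R2) = 9 × 68/76.2 = 8.031 V

Final answer: 8.031 V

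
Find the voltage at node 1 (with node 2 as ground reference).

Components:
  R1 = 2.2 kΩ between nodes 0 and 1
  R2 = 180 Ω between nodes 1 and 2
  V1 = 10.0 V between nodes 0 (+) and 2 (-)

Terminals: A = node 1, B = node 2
Nodal analysis, taking node 2 as the 0 V reference.
Source V1 fixes V_0 = 10 V.
KCL at each unknown node (sum of currents leaving = 0; resistances in Ω):
  Node 1: (V_1 - 10)/2200 + (V_1 - 0)/180 = 0
Collecting terms: 0.00601 × V_1 = 0.004545  =>  V_1 = 0.7563 V
The requested potential is V_1 = 0.7563 V.

Final answer: V_1 = 0.7563 V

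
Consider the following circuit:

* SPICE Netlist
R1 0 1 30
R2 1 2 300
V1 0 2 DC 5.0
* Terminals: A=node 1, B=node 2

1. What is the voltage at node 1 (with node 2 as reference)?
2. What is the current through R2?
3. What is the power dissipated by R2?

Nodal analysis, taking node 2 as the 0 V reference.
Source V1 fixes V_0 = 5 V.
KCL at each unknown node (sum of currents leaving = 0; resistances in Ω):
  Node 1: (V_1 - 5)/30 + (V_1 - 0)/300 = 0
Collecting terms: 0.03667 × V_1 = 0.1667  =>  V_1 = 4.545 V
Part 1:
  Read off the nodal solution: V_1 = 4.545 V
Part 2:
  I_R2 = (V_1 - V_2)/R2 = (4.545 - 0)/300 = 0.01515 A
  Magnitude: I_R2 = 0.01515 A
Part 3:
  I_R2 = (V_1 - V_2)/R2 = (4.545 - 0)/300 = 0.01515 A
  P_R2 = I_R2² × R2 = (0.01515)² × 300 = 0.06887 W

Final answers:
1. V_1 = 4.545 V
2. I_R2 = 0.01515 A
3. P_R2 = 0.06887 W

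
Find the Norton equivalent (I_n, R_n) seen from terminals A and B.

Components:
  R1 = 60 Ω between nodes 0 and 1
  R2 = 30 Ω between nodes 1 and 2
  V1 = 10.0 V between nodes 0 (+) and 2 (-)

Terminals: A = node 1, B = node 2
Find the Thévenin equivalent first; then I_n = V_th/R_th and R_n = R_th.
Step 1 — V_th is the open-circuit voltage V_A - V_B (nothing connected across the terminals).
Nodal analysis, taking node 2 as the 0 V reference.
Source V1 fixes V_0 = 10 V.
KCL at each unknown node (sum of currents leaving = 0; resistances in Ω):
  Node 1: (V_1 - 10)/60 + (V_1 - 0)/30 = 0
Collecting terms: 0.05 × V_1 = 0.1667  =>  V_1 = 3.333 V
V_th = V_1 - V_2 = 3.333 - 0 = 3.333 V
Step 2 — R_th: zero the source — replace V1 by a short circuit (node 2 merges into node 0) — and find the resistance seen between A (node 1) and B (node 0).
Reduce the network between node 1 (A) and node 0 (B) by series/parallel combination:
  Rp1 = R1 ‖ R2 (parallel, both between nodes 0 and 1) = 1/(1/60 + 1/30) = 20 Ω
R_th = 20 Ω
I_n = V_th/R_th = 3.333/20 = 0.1667 A, and R_n = R_th = 20 Ω

Final answer: I_n = 0.1667 A, R_n = 20 Ω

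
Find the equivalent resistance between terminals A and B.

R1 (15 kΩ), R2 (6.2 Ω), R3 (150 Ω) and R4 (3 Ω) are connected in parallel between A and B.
Reduce the network between node 0 (A) and node 1 (B) by series/parallel combination:
  Rp1 = R1 ‖ R2 ‖ R3 ‖ R4 (parallel, all between nodes 0 and 1) = 1/(1/15000 + 1/6.2 + 1/150 + 1/3) = 1.995 Ω
R_eq = 1.995 Ω

Final answer: 1.995 Ω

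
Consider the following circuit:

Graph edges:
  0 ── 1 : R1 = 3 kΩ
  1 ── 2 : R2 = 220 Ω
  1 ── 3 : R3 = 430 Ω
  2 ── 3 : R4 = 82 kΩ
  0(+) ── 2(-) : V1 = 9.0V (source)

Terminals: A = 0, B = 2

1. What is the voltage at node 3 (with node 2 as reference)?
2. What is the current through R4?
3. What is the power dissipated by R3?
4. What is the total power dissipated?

Nodal analysis, taking node 2 as the 0 V reference.
Source V1 fixes V_0 = 9 V.
KCL at each unknown node (sum of currents leaving = 0; resistances in Ω):
  Node 1: (V_1 - 9)/3000 + (V_1 - 0)/220 + (V_1 - V_3)/430 = 0
  Node 3: (V_3 - V_1)/430 + (V_3 - 0)/82000 = 0
Collecting terms (coefficients in siemens):
  0.007204·V_1 - 0.002326·V_3 = 0.003
  0.002338·V_3 - 0.002326·V_1 = 0
Determinant D = (0.007204)(0.002338) - (-0.002326)(-0.002326) = 0.00001143
V_1 = [(0.003)(0.002338) - (-0.002326)(0)]/D = 0.6134 V
V_3 = [(0.007204)(0) - (0.003)(-0.002326)]/D = 0.6102 V
Part 1:
  Read off the nodal solution: V_3 = 0.6102 V
Part 2:
  I_R4 = (V_2 - V_3)/R4 = (0 - 0.6102)/82000 = -0.000007441 A
  Magnitude: I_R4 = 0.000007441 A
Part 3:
  I_R3 = (V_1 - V_3)/R3 = (0.6134 - 0.6102)/430 = 0.000007441 A
  P_R3 = I_R3² × R3 = (0.000007441)² × 430 = 0.00000002381 W
Part 4:
  Power in each resistor, P = (ΔV)²/R:
    P_R1 = (9 - 0.6134)²/3000 = 0.02345 W
    P_R2 = (0.6134 - 0)²/220 = 0.00171 W
    P_R3 = (0.6134 - 0.6102)²/430 = 0.00000002381 W
    P_R4 = (0 - 0.6102)²/82000 = 0.000004541 W
  P_total = P_R1 + P_R2 + P_R3 + P_R4 = 0.02516 W

Final answers:
1. V_3 = 0.6102 V
2. I_R4 = 7.441e-06 A
3. P_R3 = 2.381e-08 W
4. P_total = 0.02516 W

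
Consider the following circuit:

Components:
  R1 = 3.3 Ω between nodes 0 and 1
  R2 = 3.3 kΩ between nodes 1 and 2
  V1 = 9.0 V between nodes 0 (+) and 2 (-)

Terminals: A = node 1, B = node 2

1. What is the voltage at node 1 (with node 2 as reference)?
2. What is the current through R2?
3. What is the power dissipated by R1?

Nodal analysis, taking node 2 as the 0 V reference.
Source V1 fixes V_0 = 9 V.
KCL at each unknown node (sum of currents leaving = 0; resistances in Ω):
  Node 1: (V_1 - 9)/3.3 + (V_1 - 0)/3300 = 0
Collecting terms: 0.3033 × V_1 = 2.727  =>  V_1 = 8.991 V
Part 1:
  Read off the nodal solution: V_1 = 8.991 V
Part 2:
  I_R2 = (V_1 - V_2)/R2 = (8.991 - 0)/3300 = 0.002725 A
  Magnitude: I_R2 = 0.002725 A
Part 3:
  I_R1 = (V_0 - V_1)/R1 = (9 - 8.991)/3.3 = 0.002725 A
  P_R1 = I_R1² × R1 = (0.002725)² × 3.3 = 0.0000245 W

Final answers:
1. V_1 = 8.991 V
2. I_R2 = 0.002725 A
3. P_R1 = 2.45e-05 W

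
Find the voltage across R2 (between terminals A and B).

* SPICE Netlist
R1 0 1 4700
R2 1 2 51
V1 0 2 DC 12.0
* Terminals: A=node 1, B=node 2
R1 and R2 are in series across V1 (node 0 → node 1 → node 2), and the output A–B is taken across R2, so this is a voltage divider.
Series current: I = V1/(R1 + R2) = 12/(4700 + 51) = 12/4751 = 0.002526 A
V_R2 = I × R2 = V1 × R2/(R1 + R2) = 12 × 51/4751 = 0.1288 V

Final answer: 0.1288 V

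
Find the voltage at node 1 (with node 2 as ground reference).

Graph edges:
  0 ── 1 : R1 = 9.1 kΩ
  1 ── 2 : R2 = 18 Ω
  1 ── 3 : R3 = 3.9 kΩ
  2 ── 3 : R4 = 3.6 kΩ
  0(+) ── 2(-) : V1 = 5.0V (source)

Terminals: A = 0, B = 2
Nodal analysis, taking node 2 as the 0 V reference.
Source V1 fixes V_0 = 5 V.
KCL at each unknown node (sum of currents leaving = 0; resistances in Ω):
  Node 1: (V_1 - 5)/9100 + (V_1 - 0)/18 + (V_1 - V_3)/3900 = 0
  Node 3: (V_3 - V_1)/3900 + (V_3 - 0)/3600 = 0
Collecting terms (coefficients in siemens):
  0.05592·V_1 - 0.0002564·V_3 = 0.0005495
  0.0005342·V_3 - 0.0002564·V_1 = 0
Determinant D = (0.05592)(0.0005342) - (-0.0002564)(-0.0002564) = 0.00002981
V_1 = [(0.0005495)(0.0005342) - (-0.0002564)(0)]/D = 0.009847 V
V_3 = [(0.05592)(0) - (0.0005495)(-0.0002564)]/D = 0.004727 V
The requested potential is V_1 = 0.009847 V.

Final answer: V_1 = 0.009847 V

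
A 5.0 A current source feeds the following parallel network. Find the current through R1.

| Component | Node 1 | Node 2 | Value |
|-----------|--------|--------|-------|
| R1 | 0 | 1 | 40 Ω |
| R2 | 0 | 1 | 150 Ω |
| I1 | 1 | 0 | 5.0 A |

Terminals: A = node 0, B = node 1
All resistors sit directly between nodes 0 and 1, so they are in parallel and share one voltage V; the full source current 5 A splits among them.
1/R_par = 1/40 + 1/150 = 0.03167 S  =>  R_par = 31.58 Ω
V = I × R_par = 5 × 31.58 = 157.9 V
I_R1 = V/R1 = 157.9/40 = 3.947 A

Final answer: 3.947 A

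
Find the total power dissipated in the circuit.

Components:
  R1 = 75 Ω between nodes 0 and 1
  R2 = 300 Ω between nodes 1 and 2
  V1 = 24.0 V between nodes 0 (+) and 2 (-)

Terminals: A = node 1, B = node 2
Nodal analysis, taking node 2 as the 0 V reference.
Source V1 fixes V_0 = 24 V.
KCL at each unknown node (sum of currents leaving = 0; resistances in Ω):
  Node 1: (V_1 - 24)/75 + (V_1 - 0)/300 = 0
Collecting terms: 0.01667 × V_1 = 0.32  =>  V_1 = 19.2 V
Power in each resistor, P = (ΔV)²/R:
  P_R1 = (24 - 19.2)²/75 = 0.3072 W
  P_R2 = (19.2 - 0)²/300 = 1.229 W
P_total = P_R1 + P_R2 = 1.536 W

Final answer: 1.536 W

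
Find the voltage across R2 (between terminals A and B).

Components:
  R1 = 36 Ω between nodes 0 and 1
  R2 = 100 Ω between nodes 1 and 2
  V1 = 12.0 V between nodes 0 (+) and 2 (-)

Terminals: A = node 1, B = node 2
R1 and R2 are in series across V1 (node 0 → node 1 → node 2), and the output A–B is taken across R2, so this is a voltage divider.
Series current: I = V1/(R1 + R2) = 12/(36 + 100) = 12/136 = 0.08824 A
V_R2 = I × R2 = V1 × R2/(R1 + R2) = 12 × 100/136 = 8.824 V

Final answer: 8.824 V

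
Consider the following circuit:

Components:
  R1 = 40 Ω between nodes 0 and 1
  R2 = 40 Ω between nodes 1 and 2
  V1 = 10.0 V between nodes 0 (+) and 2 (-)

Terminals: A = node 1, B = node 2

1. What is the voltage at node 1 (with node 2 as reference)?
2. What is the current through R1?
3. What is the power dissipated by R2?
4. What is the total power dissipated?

Nodal analysis, taking node 2 as the 0 V reference.
Source V1 fixes V_0 = 10 V.
KCL at each unknown node (sum of currents leaving = 0; resistances in Ω):
  Node 1: (V_1 - 10)/40 + (V_1 - 0)/40 = 0
Collecting terms: 0.05 × V_1 = 0.25  =>  V_1 = 5 V
Part 1:
  Read off the nodal solution: V_1 = 5 V
Part 2:
  I_R1 = (V_0 - V_1)/R1 = (10 - 5)/40 = 0.125 A
  Magnitude: I_R1 = 0.125 A
Part 3:
  I_R2 = (V_1 - V_2)/R2 = (5 - 0)/40 = 0.125 A
  P_R2 = I_R2² × R2 = (0.125)² × 40 = 0.625 W
Part 4:
  Power in each resistor, P = (ΔV)²/R:
    P_R1 = (10 - 5)²/40 = 0.625 W
    P_R2 = (5 - 0)²/40 = 0.625 W
  P_total = P_R1 + P_R2 = 1.25 W

Final answers:
1. V_1 = 5 V
2. I_R1 = 0.125 A
3. P_R2 = 0.625 W
4. P_total = 1.25 W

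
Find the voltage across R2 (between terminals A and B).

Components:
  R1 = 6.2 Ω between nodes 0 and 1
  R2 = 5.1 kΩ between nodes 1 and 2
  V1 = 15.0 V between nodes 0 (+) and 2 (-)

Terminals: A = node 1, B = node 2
R1 and R2 are in series across V1 (node 0 → node 1 → node 2), and the output A–B is taken across R2, so this is a voltage divider.
Series current: I = V1/(R1 + R2) = 15/(6.2 + 5100) = 15/5106 = 0.002938 A
V_R2 = I × R2 = V1 × R2/(R1 + R2) = 15 × 5100/5106 = 14.98 V

Final answer: 14.98 V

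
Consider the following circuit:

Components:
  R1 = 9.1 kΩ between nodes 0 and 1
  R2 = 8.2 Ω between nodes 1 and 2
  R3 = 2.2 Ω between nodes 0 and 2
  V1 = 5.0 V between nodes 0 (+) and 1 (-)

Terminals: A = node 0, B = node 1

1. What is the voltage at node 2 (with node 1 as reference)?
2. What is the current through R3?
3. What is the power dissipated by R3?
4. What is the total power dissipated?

Nodal analysis, taking node 1 as the 0 V reference.
Source V1 fixes V_0 = 5 V.
KCL at each unknown node (sum of currents leaving = 0; resistances in Ω):
  Node 2: (V_2 - 0)/8.2 + (V_2 - 5)/2.2 = 0
Collecting terms: 0.5765 × V_2 = 2.273  =>  V_2 = 3.942 V
Part 1:
  Read off the nodal solution: V_2 = 3.942 V
Part 2:
  I_R3 = (V_0 - V_2)/R3 = (5 - 3.942)/2.2 = 0.4808 A
  Magnitude: I_R3 = 0.4808 A
Part 3:
  I_R3 = (V_0 - V_2)/R3 = (5 - 3.942)/2.2 = 0.4808 A
  P_R3 = I_R3² × R3 = (0.4808)² × 2.2 = 0.5085 W
Part 4:
  Power in each resistor, P = (ΔV)²/R:
    P_R1 = (5 - 0)²/9100 = 0.002747 W
    P_R2 = (0 - 3.942)²/8.2 = 1.895 W
    P_R3 = (5 - 3.942)²/2.2 = 0.5085 W
  P_total = P_R1 + P_R2 + P_R3 = 2.407 W

Final answers:
1. V_2 = 3.942 V
2. I_R3 = 0.4808 A
3. P_R3 = 0.5085 W
4. P_total = 2.407 W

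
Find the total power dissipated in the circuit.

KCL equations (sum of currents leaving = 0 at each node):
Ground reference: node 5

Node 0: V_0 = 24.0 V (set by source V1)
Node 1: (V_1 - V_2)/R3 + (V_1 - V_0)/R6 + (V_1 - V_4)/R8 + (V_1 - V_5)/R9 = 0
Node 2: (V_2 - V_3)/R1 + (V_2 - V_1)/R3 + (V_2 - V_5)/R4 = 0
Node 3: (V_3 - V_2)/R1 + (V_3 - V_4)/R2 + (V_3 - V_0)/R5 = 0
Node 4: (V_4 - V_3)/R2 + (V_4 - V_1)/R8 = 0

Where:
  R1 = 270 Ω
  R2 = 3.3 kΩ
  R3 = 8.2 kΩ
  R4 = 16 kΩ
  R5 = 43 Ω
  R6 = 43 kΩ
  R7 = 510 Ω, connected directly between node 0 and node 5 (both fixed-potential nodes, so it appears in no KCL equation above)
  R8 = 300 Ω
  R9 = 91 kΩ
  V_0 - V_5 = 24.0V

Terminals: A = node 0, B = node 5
Nodal analysis, taking node 5 as the 0 V reference.
Source V1 fixes V_0 = 24 V.
KCL at each unknown node (sum of currents leaving = 0; resistances in Ω):
  Node 1: (V_1 - V_2)/8200 + (V_1 - 24)/43000 + (V_1 - V_4)/300 + (V_1 - 0)/91000 = 0
  Node 2: (V_2 - V_3)/270 + (V_2 - V_1)/8200 + (V_2 - 0)/16000 = 0
  Node 3: (V_3 - V_2)/270 + (V_3 - V_4)/3300 + (V_3 - 24)/43 = 0
  Node 4: (V_4 - V_3)/3300 + (V_4 - V_1)/300 = 0
Collecting terms (coefficients in siemens):
  0.00349·V_1 - 0.000122·V_2 - 0.003333·V_4 = 0.0005581
  0.003888·V_2 - 0.000122·V_1 - 0.003704·V_3 = 0
  0.02726·V_3 - 0.003704·V_2 - 0.000303·V_4 = 0.5581
  0.003636·V_4 - 0.003333·V_1 - 0.000303·V_3 = 0
Solving these 4 simultaneous equations (Gaussian elimination) gives:
  V_1 = 23.21 V, V_2 = 23.52 V, V_3 = 23.93 V, V_4 = 23.27 V
Power in each resistor, P = (ΔV)²/R:
  P_R1 = (23.52 - 23.93)²/270 = 0.0006137 W
  P_R2 = (23.93 - 23.27)²/3300 = 0.0001307 W
  P_R3 = (23.21 - 23.52)²/8200 = 0.00001166 W
  P_R4 = (23.52 - 0)²/16000 = 0.03457 W
  P_R5 = (24 - 23.93)²/43 = 0.0001252 W
  P_R6 = (24 - 23.21)²/43000 = 0.0000145 W
  P_R7 = (24 - 0)²/510 = 1.129 W
  P_R8 = (23.21 - 23.27)²/300 = 0.00001188 W
  P_R9 = (23.21 - 0)²/91000 = 0.00592 W
P_total = P_R1 + P_R2 + P_R3 + P_R4 + P_R5 + P_R6 + P_R7 + P_R8 + P_R9 = 1.171 W

Final answer: 1.171 W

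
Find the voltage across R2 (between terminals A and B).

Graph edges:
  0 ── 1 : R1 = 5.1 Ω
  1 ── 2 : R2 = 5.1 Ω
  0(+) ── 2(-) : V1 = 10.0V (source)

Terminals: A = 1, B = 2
R1 and R2 are in series across V1 (node 0 → node 1 → node 2), and the output A–B is taken across R2, so this is a voltage divider.
Series current: I = V1/(R1 + R2) = 10/(5.1 + 5.1) = 10/10.2 = 0.9804 A
V_R2 = I × R2 = V1 × R2/(R1 + R2) = 10 × 5.1/10.2 = 5 V

Final answer: 5 V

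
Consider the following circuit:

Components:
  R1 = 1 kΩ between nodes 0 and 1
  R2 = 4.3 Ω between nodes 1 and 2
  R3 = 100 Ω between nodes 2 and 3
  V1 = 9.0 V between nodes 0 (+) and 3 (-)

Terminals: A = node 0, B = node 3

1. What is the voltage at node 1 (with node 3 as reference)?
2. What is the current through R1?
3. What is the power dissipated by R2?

Nodal analysis, taking node 3 as the 0 V reference.
Source V1 fixes V_0 = 9 V.
KCL at each unknown node (sum of currents leaving = 0; resistances in Ω):
  Node 1: (V_1 - 9)/1000 + (V_1 - V_2)/4.3 = 0
  Node 2: (V_2 - V_1)/4.3 + (V_2 - 0)/100 = 0
Collecting terms (coefficients in siemens):
  0.2336·V_1 - 0.2326·V_2 = 0.009
  0.2426·V_2 - 0.2326·V_1 = 0
Determinant D = (0.2336)(0.2426) - (-0.2326)(-0.2326) = 0.002568
V_1 = [(0.009)(0.2426) - (-0.2326)(0)]/D = 0.85 V
V_2 = [(0.2336)(0) - (0.009)(-0.2326)]/D = 0.815 V
Part 1:
  Read off the nodal solution: V_1 = 0.85 V
Part 2:
  I_R1 = (V_0 - V_1)/R1 = (9 - 0.85)/1000 = 0.00815 A
  Magnitude: I_R1 = 0.00815 A
Part 3:
  I_R2 = (V_1 - V_2)/R2 = (0.85 - 0.815)/4.3 = 0.00815 A
  P_R2 = I_R2² × R2 = (0.00815)² × 4.3 = 0.0002856 W

Final answers:
1. V_1 = 0.85 V
2. I_R1 = 0.00815 A
3. P_R2 = 0.0002856 W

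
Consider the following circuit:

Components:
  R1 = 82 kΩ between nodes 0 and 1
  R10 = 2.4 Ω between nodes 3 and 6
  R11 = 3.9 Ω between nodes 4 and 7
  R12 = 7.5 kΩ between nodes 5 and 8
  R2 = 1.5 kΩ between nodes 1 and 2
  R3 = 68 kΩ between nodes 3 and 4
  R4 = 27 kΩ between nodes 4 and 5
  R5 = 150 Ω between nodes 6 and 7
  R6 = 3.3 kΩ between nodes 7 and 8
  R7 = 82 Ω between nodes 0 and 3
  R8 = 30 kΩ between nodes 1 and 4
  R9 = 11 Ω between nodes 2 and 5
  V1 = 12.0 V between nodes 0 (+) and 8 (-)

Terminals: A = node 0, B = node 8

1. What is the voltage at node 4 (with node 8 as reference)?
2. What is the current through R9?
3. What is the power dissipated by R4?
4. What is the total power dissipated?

Nodal analysis, taking node 8 as the 0 V reference.
Source V1 fixes V_0 = 12 V.
KCL at each unknown node (sum of currents leaving = 0; resistances in Ω):
  Node 1: (V_1 - 12)/82000 + (V_1 - V_2)/1500 + (V_1 - V_4)/30000 = 0
  Node 2: (V_2 - V_1)/1500 + (V_2 - V_5)/11 = 0
  Node 3: (V_3 - V_4)/68000 + (V_3 - 12)/82 + (V_3 - V_6)/2.4 = 0
  Node 4: (V_4 - V_3)/68000 + (V_4 - V_5)/27000 + (V_4 - V_1)/30000 + (V_4 - V_7)/3.9 = 0
  Node 5: (V_5 - V_4)/27000 + (V_5 - V_2)/11 + (V_5 - 0)/7500 = 0
  Node 6: (V_6 - V_7)/150 + (V_6 - V_3)/2.4 = 0
  Node 7: (V_7 - V_6)/150 + (V_7 - 0)/3300 + (V_7 - V_4)/3.9 = 0
Collecting terms (coefficients in siemens):
  0.0007122·V_1 - 0.0006667·V_2 - 0.00003333·V_4 = 0.0001463
  0.09158·V_2 - 0.0006667·V_1 - 0.09091·V_5 = 0
  0.4289·V_3 - 0.00001471·V_4 - 0.4167·V_6 = 0.1463
  0.2565·V_4 - 0.00003333·V_1 - 0.00001471·V_3 - 0.00003704·V_5 - 0.2564·V_7 = 0
  0.09108·V_5 - 0.09091·V_2 - 0.00003704·V_4 = 0
  0.4233·V_6 - 0.4167·V_3 - 0.006667·V_7 = 0
  0.2634·V_7 - 0.2564·V_4 - 0.006667·V_6 = 0
Solving these 7 simultaneous equations (Gaussian elimination) gives:
  V_1 = 4.659 V, V_2 = 4.202 V, V_3 = 11.69 V, V_4 = 11.1 V
  V_5 = 4.199 V, V_6 = 11.68 V, V_7 = 11.1 V
Part 1:
  Read off the nodal solution: V_4 = 11.1 V
Part 2:
  I_R9 = (V_2 - V_5)/R9 = (4.202 - 4.199)/11 = 0.0003043 A
  Magnitude: I_R9 = 0.0003043 A
Part 3:
  I_R4 = (V_4 - V_5)/R4 = (11.1 - 4.199)/27000 = 0.0002556 A
  P_R4 = I_R4² × R4 = (0.0002556)² × 27000 = 0.001764 W
Part 4:
  Power in each resistor, P = (ΔV)²/R:
    P_R1 = (12 - 4.659)²/82000 = 0.0006572 W
    P_R2 = (4.659 - 4.202)²/1500 = 0.0001389 W
    P_R3 = (11.69 - 11.1)²/68000 = 0.000005031 W
    P_R4 = (11.1 - 4.199)²/27000 = 0.001764 W
    P_R5 = (11.68 - 11.1)²/150 = 0.002196 W
    P_R6 = (11.1 - 0)²/3300 = 0.03735 W
    P_R7 = (12 - 11.69)²/82 = 0.001206 W
    P_R8 = (4.659 - 11.1)²/30000 = 0.001383 W
    P_R9 = (4.202 - 4.199)²/11 = 0.000001018 W
    P_R10 = (11.69 - 11.68)²/2.4 = 0.00003513 W
    P_R11 = (11.1 - 11.1)²/3.9 = 0.0000008315 W
    P_R12 = (4.199 - 0)²/7500 = 0.002351 W
  P_total = P_R1 + P_R2 + P_R3 + P_R4 + P_R5 + P_R6 + P_R7 + P_R8 + P_R9 + P_R10 + P_R11 + P_R12 = 0.04709 W

Final answers:
1. V_4 = 11.1 V
2. I_R9 = 0.0003043 A
3. P_R4 = 0.001764 W
4. P_total = 0.04709 W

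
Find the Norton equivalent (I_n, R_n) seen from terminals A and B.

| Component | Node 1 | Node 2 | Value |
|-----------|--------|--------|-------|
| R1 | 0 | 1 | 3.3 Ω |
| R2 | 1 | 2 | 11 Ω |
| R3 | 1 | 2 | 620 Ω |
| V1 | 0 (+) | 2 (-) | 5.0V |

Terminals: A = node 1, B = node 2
Find the Thévenin equivalent first; then I_n = V_th/R_th and R_n = R_th.
Step 1 — V_th is the open-circuit voltage V_A - V_B (nothing connected across the terminals).
Nodal analysis, taking node 2 as the 0 V reference.
Source V1 fixes V_0 = 5 V.
KCL at each unknown node (sum of currents leaving = 0; resistances in Ω):
  Node 1: (V_1 - 5)/3.3 + (V_1 - 0)/11 + (V_1 - 0)/620 = 0
Collecting terms: 0.3956 × V_1 = 1.515  =>  V_1 = 3.83 V
V_th = V_1 - V_2 = 3.83 - 0 = 3.83 V
Step 2 — R_th: zero the source — replace V1 by a short circuit (node 2 merges into node 0) — and find the resistance seen between A (node 1) and B (node 0).
Reduce the network between node 1 (A) and node 0 (B) by series/parallel combination:
  Rp1 = R1 ‖ R2 ‖ R3 (parallel, all between nodes 0 and 1) = 1/(1/3.3 + 1/11 + 1/620) = 2.528 Ω
R_th = 2.528 Ω
I_n = V_th/R_th = 3.83/2.528 = 1.515 A, and R_n = R_th = 2.528 Ω

Final answer: I_n = 1.515 A, R_n = 2.528 Ω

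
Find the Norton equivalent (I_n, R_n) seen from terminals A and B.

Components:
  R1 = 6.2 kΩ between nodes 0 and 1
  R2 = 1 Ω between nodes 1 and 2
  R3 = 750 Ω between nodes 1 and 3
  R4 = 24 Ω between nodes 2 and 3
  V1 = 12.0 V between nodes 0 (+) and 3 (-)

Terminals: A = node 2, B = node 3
Find the Thévenin equivalent first; then I_n = V_th/R_th and R_n = R_th.
Step 1 — V_th is the open-circuit voltage V_A - V_B (nothing connected across the terminals).
Nodal analysis, taking node 3 as the 0 V reference.
Source V1 fixes V_0 = 12 V.
KCL at each unknown node (sum of currents leaving = 0; resistances in Ω):
  Node 1: (V_1 - 12)/6200 + (V_1 - V_2)/1 + (V_1 - 0)/750 = 0
  Node 2: (V_2 - V_1)/1 + (V_2 - 0)/24 = 0
Collecting terms (coefficients in siemens):
  1.001·V_1 - 1·V_2 = 0.001935
  1.042·V_2 - 1·V_1 = 0
Determinant D = (1.001)(1.042) - (-1)(-1) = 0.04322
V_1 = [(0.001935)(1.042) - (-1)(0)]/D = 0.04664 V
V_2 = [(1.001)(0) - (0.001935)(-1)]/D = 0.04478 V
V_th = V_2 - V_3 = 0.04478 - 0 = 0.04478 V
Step 2 — R_th: zero the source — replace V1 by a short circuit (node 3 merges into node 0) — and find the resistance seen between A (node 2) and B (node 0).
Reduce the network between node 2 (A) and node 0 (B) by series/parallel combination:
  Rp1 = R1 ‖ R3 (parallel, both between nodes 0 and 1) = 1/(1/6200 + 1/750) = 669.1 Ω
  Rs1 = R2 + Rp1 (series, joined only at node 1) = 1 + 669.1 = 670.1 Ω
  Rp2 = R4 ‖ Rs1 (parallel, both between nodes 0 and 2) = 1/(1/24 + 1/670.1) = 23.17 Ω
R_th = 23.17 Ω
I_n = V_th/R_th = 0.04478/23.17 = 0.001933 A, and R_n = R_th = 23.17 Ω

Final answer: I_n = 0.001933 A, R_n = 23.17 Ω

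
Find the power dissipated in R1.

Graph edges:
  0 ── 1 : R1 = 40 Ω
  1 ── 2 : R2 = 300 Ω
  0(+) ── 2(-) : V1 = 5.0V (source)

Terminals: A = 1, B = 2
Nodal analysis, taking node 2 as the 0 V reference.
Source V1 fixes V_0 = 5 V.
KCL at each unknown node (sum of currents leaving = 0; resistances in Ω):
  Node 1: (V_1 - 5)/40 + (V_1 - 0)/300 = 0
Collecting terms: 0.02833 × V_1 = 0.125  =>  V_1 = 4.412 V
I_R1 = (V_0 - V_1)/R1 = (5 - 4.412)/40 = 0.01471 A
P_R1 = I_R1² × R1 = (0.01471)² × 40 = 0.008651 W

Final answer: 0.008651 W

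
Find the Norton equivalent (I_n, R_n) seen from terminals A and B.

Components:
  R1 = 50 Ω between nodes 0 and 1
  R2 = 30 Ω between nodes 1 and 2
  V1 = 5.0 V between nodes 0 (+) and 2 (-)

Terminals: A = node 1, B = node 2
Find the Thévenin equivalent first; then I_n = V_th/R_th and R_n = R_th.
Step 1 — V_th is the open-circuit voltage V_A - V_B (nothing connected across the terminals).
Nodal analysis, taking node 2 as the 0 V reference.
Source V1 fixes V_0 = 5 V.
KCL at each unknown node (sum of currents leaving = 0; resistances in Ω):
  Node 1: (V_1 - 5)/50 + (V_1 - 0)/30 = 0
Collecting terms: 0.05333 × V_1 = 0.1  =>  V_1 = 1.875 V
V_th = V_1 - V_2 = 1.875 - 0 = 1.875 V
Step 2 — R_th: zero the source — replace V1 by a short circuit (node 2 merges into node 0) — and find the resistance seen between A (node 1) and B (node 0).
Reduce the network between node 1 (A) and node 0 (B) by series/parallel combination:
  Rp1 = R1 ‖ R2 (parallel, both between nodes 0 and 1) = 1/(1/50 + 1/30) = 18.75 Ω
R_th = 18.75 Ω
I_n = V_th/R_th = 1.875/18.75 = 0.1 A, and R_n = R_th = 18.75 Ω

Final answer: I_n = 0.1 A, R_n = 18.75 Ω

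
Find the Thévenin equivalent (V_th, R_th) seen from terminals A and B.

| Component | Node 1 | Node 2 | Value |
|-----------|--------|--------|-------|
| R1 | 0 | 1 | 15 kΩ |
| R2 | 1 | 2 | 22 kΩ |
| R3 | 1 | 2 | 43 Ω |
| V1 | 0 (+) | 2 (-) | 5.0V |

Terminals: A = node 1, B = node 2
Step 1 — V_th is the open-circuit voltage V_A - V_B (nothing connected across the terminals).
Nodal analysis, taking node 2 as the 0 V reference.
Source V1 fixes V_0 = 5 V.
KCL at each unknown node (sum of currents leaving = 0; resistances in Ω):
  Node 1: (V_1 - 5)/15000 + (V_1 - 0)/22000 + (V_1 - 0)/43 = 0
Collecting terms: 0.02337 × V_1 = 0.0003333  =>  V_1 = 0.01426 V
V_th = V_1 - V_2 = 0.01426 - 0 = 0.01426 V
Step 2 — R_th: zero the source — replace V1 by a short circuit (node 2 merges into node 0) — and find the resistance seen between A (node 1) and B (node 0).
Reduce the network between node 1 (A) and node 0 (B) by series/parallel combination:
  Rp1 = R1 ‖ R2 ‖ R3 (parallel, all between nodes 0 and 1) = 1/(1/15000 + 1/22000 + 1/43) = 42.79 Ω
R_th = 42.79 Ω

Final answer: V_th = 0.01426 V, R_th = 42.79 Ω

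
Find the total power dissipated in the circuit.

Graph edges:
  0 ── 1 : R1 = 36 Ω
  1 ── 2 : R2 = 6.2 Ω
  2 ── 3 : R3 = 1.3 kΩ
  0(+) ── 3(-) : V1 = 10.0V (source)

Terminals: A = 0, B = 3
Nodal analysis, taking node 3 as the 0 V reference.
Source V1 fixes V_0 = 10 V.
KCL at each unknown node (sum of currents leaving = 0; resistances in Ω):
  Node 1: (V_1 - 10)/36 + (V_1 - V_2)/6.2 = 0
  Node 2: (V_2 - V_1)/6.2 + (V_2 - 0)/1300 = 0
Collecting terms (coefficients in siemens):
  0.1891·V_1 - 0.1613·V_2 = 0.2778
  0.1621·V_2 - 0.1613·V_1 = 0
Determinant D = (0.1891)(0.1621) - (-0.1613)(-0.1613) = 0.004626
V_1 = [(0.2778)(0.1621) - (-0.1613)(0)]/D = 9.732 V
V_2 = [(0.1891)(0) - (0.2778)(-0.1613)]/D = 9.686 V
Power in each resistor, P = (ΔV)²/R:
  P_R1 = (10 - 9.732)²/36 = 0.001998 W
  P_R2 = (9.732 - 9.686)²/6.2 = 0.0003442 W
  P_R3 = (9.686 - 0)²/1300 = 0.07216 W
P_total = P_R1 + P_R2 + P_R3 = 0.0745 W

Final answer: 0.0745 W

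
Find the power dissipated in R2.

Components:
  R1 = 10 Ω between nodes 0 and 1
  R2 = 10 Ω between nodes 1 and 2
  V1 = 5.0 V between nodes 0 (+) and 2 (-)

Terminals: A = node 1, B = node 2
Nodal analysis, taking node 2 as the 0 V reference.
Source V1 fixes V_0 = 5 V.
KCL at each unknown node (sum of currents leaving = 0; resistances in Ω):
  Node 1: (V_1 - 5)/10 + (V_1 - 0)/10 = 0
Collecting terms: 0.2 × V_1 = 0.5  =>  V_1 = 2.5 V
I_R2 = (V_1 - V_2)/R2 = (2.5 - 0)/10 = 0.25 A
P_R2 = I_R2² × R2 = (0.25)² × 10 = 0.625 W

Final answer: 0.625 W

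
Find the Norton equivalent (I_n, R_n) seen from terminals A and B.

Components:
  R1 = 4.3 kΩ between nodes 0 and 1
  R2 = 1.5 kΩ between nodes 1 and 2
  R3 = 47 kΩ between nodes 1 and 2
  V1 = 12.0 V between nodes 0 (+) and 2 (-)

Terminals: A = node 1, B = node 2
Find the Thévenin equivalent first; then I_n = V_th/R_th and R_n = R_th.
Step 1 — V_th is the open-circuit voltage V_A - V_B (nothing connected across the terminals).
Nodal analysis, taking node 2 as the 0 V reference.
Source V1 fixes V_0 = 12 V.
KCL at each unknown node (sum of currents leaving = 0; resistances in Ω):
  Node 1: (V_1 - 12)/4300 + (V_1 - 0)/1500 + (V_1 - 0)/47000 = 0
Collecting terms: 0.0009205 × V_1 = 0.002791  =>  V_1 = 3.032 V
V_th = V_1 - V_2 = 3.032 - 0 = 3.032 V
Step 2 — R_th: zero the source — replace V1 by a short circuit (node 2 merges into node 0) — and find the resistance seen between A (node 1) and B (node 0).
Reduce the network between node 1 (A) and node 0 (B) by series/parallel combination:
  Rp1 = R1 ‖ R2 ‖ R3 (parallel, all between nodes 0 and 1) = 1/(1/4300 + 1/1500 + 1/47000) = 1086 Ω
R_th = 1.086 kΩ
I_n = V_th/R_th = 3.032/1086 = 0.002791 A, and R_n = R_th = 1.086 kΩ

Final answer: I_n = 0.002791 A, R_n = 1.086 kΩ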